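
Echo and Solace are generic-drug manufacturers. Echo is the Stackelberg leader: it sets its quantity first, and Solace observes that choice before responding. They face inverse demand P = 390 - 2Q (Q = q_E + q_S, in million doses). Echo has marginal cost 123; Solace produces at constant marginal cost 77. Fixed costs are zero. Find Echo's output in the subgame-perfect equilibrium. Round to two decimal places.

55.25

Solve by backward induction. Given q_E, the follower Solace maximises π_S = (390 - 2q_E - 2q_S)q_S - 77q_S.
∂π_S/∂q_S = 313 - 2q_E - 4q_S = 0 gives the reaction function q_S = (313 - 2q_E)/4.
The leader anticipates this reaction. Substituting into P = 390 - 2Q gives P = 467/2 - q_E, so π_E = (467/2 - q_E)q_E - 123q_E.
The leader's first-order condition 221/2 - 2q_E = 0 yields q_E = 221/4.
Then q_S = (313 - 2·(221/4))/4 = 405/8.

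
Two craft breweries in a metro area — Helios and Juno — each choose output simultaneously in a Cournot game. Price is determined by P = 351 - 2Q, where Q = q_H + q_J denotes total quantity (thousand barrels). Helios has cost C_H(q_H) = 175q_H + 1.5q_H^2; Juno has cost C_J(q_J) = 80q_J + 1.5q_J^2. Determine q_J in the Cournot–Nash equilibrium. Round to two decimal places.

Helios's profit: π_H = (351 - 2Q)q_H - (175q_H + (3/2)q_H²). Setting ∂π_H/∂q_H = 0: 176 - 7q_H - 2(q_J) = 0.
Juno's first-order condition: 271 - 7q_J - 2(q_H) = 0.
Best responses: q_H = (176 - 2q_J)/7, q_J = (271 - 2q_H)/7.
Substituting one into the other gives q_H = 46/3 and q_J = 103/3.

34.33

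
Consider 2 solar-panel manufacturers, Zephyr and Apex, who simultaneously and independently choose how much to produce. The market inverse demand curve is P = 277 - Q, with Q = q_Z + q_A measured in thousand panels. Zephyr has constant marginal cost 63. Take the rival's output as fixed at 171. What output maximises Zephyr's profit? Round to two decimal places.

With the rival's output fixed at 171, Zephyr's profit is π_Z = (277 - 171 - q_Z)q_Z - (63q_Z) = (106 - q_Z)q_Z - (63q_Z).
∂π_Z/∂q_Z = 43 - 2q_Z = 0, so q_Z = 43/2.

21.50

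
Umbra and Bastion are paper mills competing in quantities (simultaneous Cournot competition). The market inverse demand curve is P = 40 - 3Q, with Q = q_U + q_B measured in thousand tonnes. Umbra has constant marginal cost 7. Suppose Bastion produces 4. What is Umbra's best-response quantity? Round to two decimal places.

3.50

With the rival's output fixed at 4, Umbra's profit is π_U = (40 - 3·4 - 3q_U)q_U - (7q_U) = (28 - 3q_U)q_U - (7q_U).
∂π_U/∂q_U = 21 - 6q_U = 0, so q_U = 7/2.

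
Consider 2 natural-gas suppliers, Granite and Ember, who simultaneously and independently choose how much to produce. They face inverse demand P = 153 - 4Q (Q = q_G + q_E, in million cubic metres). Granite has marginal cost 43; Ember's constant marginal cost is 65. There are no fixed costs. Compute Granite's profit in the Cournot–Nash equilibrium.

Granite's profit: π_G = (153 - 4Q)q_G - (43q_G). Setting ∂π_G/∂q_G = 0: 110 - 8q_G - 4(q_E) = 0.
Ember's profit: π_E = (153 - 4Q)q_E - (65q_E). Setting ∂π_E/∂q_E = 0: 88 - 8q_E - 4(q_G) = 0.
So q_G = (110 - 4q_E)/8 and q_E = (88 - 4q_G)/8.
Substituting one into the other gives q_G = 11 and q_E = 11/2.
Price P = 153 - 4·(33/2) = 87.
Granite's profit: (87 - 43)·11 = 484.

484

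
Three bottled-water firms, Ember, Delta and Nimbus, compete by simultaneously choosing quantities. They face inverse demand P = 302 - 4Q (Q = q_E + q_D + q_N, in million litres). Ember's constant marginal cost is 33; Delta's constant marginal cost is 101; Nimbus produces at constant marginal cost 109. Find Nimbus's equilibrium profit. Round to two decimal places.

Ember's profit: π_E = (302 - 4Q)q_E - (33q_E). Setting ∂π_E/∂q_E = 0: 269 - 8q_E - 4(q_D + q_N) = 0.
Delta's first-order condition: 201 - 8q_D - 4(q_E + q_N) = 0.
Nimbus's first-order condition: 193 - 8q_N - 4(q_E + q_D) = 0.
Adding the 3 first-order conditions: 663 − 16Q = 0, so Q = 663/16.
Back-substituting: q_E = (269 − 663/4)/4 = 413/16, q_D = (201 − 663/4)/4 = 141/16, q_N = (193 − 663/4)/4 = 109/16.
Price P = 302 - 4·(663/16) = 545/4.
Nimbus's profit: (545/4 - 109)·(109/16) = 185.6406.

185.64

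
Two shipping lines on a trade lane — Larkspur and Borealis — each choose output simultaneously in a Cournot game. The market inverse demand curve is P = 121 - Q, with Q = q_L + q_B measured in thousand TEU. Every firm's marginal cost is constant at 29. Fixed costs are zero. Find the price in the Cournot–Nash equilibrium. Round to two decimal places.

Each firm earns π_i = (121 - Q)q_i - 29q_i.
Setting ∂π_i/∂q_i = 0 with rivals' quantities fixed: 92 - 2q_i - q_j = 0.
With identical firms every q_j equals q_i, so q_j = q_i and 92 = 3q_i, giving q_i = 92/3.
Total output Q = 184/3, so price P = 121 - 184/3 = 179/3.

59.67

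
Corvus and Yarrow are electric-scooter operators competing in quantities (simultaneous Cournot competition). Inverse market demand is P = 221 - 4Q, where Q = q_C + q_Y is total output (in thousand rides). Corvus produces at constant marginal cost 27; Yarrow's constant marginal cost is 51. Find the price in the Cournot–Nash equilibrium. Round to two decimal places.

99.67

Corvus's profit: π_C = (221 - 4Q)q_C - (27q_C). Setting ∂π_C/∂q_C = 0: 194 - 8q_C - 4(q_Y) = 0.
Yarrow's first-order condition: 170 - 8q_Y - 4(q_C) = 0.
Best responses: q_C = (194 - 4q_Y)/8, q_Y = (170 - 4q_C)/8.
Substituting one into the other gives q_C = 109/6 and q_Y = 73/6.
Total output Q = 91/3, so price P = 221 - 4·(91/3) = 299/3.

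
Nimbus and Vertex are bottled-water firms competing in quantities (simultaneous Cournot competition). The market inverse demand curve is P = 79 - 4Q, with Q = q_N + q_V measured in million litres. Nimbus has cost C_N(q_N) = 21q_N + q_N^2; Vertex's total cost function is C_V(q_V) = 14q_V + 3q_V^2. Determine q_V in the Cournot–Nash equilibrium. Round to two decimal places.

Nimbus's profit: π_N = (79 - 4Q)q_N - (21q_N + q_N²). Setting ∂π_N/∂q_N = 0: 58 - 10q_N - 4(q_V) = 0.
Vertex's profit: π_V = (79 - 4Q)q_V - (14q_V + 3q_V²). Setting ∂π_V/∂q_V = 0: 65 - 14q_V - 4(q_N) = 0.
Best responses: q_N = (58 - 4q_V)/10, q_V = (65 - 4q_N)/14.
Solving the pair: q_N = 138/31, q_V = 209/62.

3.37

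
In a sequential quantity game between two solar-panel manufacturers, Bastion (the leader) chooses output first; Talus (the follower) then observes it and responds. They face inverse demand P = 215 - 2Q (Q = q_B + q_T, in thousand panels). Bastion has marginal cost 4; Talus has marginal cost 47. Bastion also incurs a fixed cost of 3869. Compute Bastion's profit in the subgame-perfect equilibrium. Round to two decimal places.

163.25

Solve by backward induction. Given q_B, the follower Talus maximises π_T = (215 - 2q_B - 2q_T)q_T - 47q_T.
Setting the follower's marginal profit to zero, 168 - 2q_B - 4q_T = 0, i.e. q_T = (168 - 2q_B)/4.
The leader anticipates this reaction. Substituting into P = 215 - 2Q gives P = 131 - q_B, so π_B = (131 - q_B)q_B - 4q_B.
Maximising: ∂π_B/∂q_B = 127 - 2q_B = 0, giving q_B = 127/2.
Then q_T = (168 - 2·(127/2))/4 = 41/4.
Price P = 215 - 2·(295/4) = 135/2.
Bastion's profit: (135/2 - 4)·(127/2) - 3869 = 653/4.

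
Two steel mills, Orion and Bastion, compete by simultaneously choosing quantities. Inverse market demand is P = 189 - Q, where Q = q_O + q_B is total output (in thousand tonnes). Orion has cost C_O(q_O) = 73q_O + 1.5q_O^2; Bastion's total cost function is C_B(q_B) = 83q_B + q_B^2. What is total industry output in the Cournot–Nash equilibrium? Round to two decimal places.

Orion's profit: π_O = (189 - Q)q_O - (73q_O + (3/2)q_O²). Setting ∂π_O/∂q_O = 0: 116 - 5q_O - (q_B) = 0.
Bastion's first-order condition: 106 - 4q_B - (q_O) = 0.
Rearranging gives the reaction functions q_O = (116 - q_B)/5 and q_B = (106 - q_O)/4.
Substituting one into the other gives q_O = 358/19 and q_B = 414/19.
Total output Q = 358/19 + 414/19 = 772/19.

40.63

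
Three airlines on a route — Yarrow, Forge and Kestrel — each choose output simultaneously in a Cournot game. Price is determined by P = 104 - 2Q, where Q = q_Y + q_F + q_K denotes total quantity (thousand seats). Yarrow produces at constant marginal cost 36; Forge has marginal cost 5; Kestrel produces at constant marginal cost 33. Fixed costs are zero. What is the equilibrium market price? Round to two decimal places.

Yarrow's profit: π_Y = (104 - 2Q)q_Y - (36q_Y). Setting ∂π_Y/∂q_Y = 0: 68 - 4q_Y - 2(q_F + q_K) = 0.
Forge's profit: π_F = (104 - 2Q)q_F - (5q_F). Setting ∂π_F/∂q_F = 0: 99 - 4q_F - 2(q_Y + q_K) = 0.
Kestrel's profit: π_K = (104 - 2Q)q_K - (33q_K). Setting ∂π_K/∂q_K = 0: 71 - 4q_K - 2(q_Y + q_F) = 0.
Adding the 3 conditions: 238 − 4Q − 4Q = 0, i.e. Q = 119/4.
Back-substituting: q_Y = (68 − 119/2)/2 = 17/4, q_F = (99 − 119/2)/2 = 79/4, q_K = (71 − 119/2)/2 = 23/4.
Total output Q = 119/4, so price P = 104 - 2·(119/4) = 89/2.

44.50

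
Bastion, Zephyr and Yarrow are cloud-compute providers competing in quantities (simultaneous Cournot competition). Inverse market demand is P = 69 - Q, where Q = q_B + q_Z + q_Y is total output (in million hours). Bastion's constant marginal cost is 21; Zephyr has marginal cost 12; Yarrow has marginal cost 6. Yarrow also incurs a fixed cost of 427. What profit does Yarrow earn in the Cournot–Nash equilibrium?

14

Bastion's profit: π_B = (69 - Q)q_B - (21q_B). Setting ∂π_B/∂q_B = 0: 48 - 2q_B - (q_Z + q_Y) = 0.
Zephyr's profit: π_Z = (69 - Q)q_Z - (12q_Z). Setting ∂π_Z/∂q_Z = 0: 57 - 2q_Z - (q_B + q_Y) = 0.
Yarrow's profit: π_Y = (69 - Q)q_Y - (6q_Y). Setting ∂π_Y/∂q_Y = 0: 63 - 2q_Y - (q_B + q_Z) = 0.
Adding the 3 first-order conditions: 168 − 4Q = 0, so Q = 42.
Back-substituting: q_B = (48 − 42) = 6, q_Z = (57 − 42) = 15, q_Y = (63 − 42) = 21.
Price P = 69 - 42 = 27.
Yarrow's profit: (27 - 6)·21 - 427 = 14.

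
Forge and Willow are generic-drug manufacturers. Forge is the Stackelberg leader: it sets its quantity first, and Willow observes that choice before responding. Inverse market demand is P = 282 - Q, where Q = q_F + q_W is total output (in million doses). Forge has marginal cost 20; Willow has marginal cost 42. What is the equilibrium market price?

Solve by backward induction. Given q_F, the follower Willow maximises π_W = (282 - q_F - q_W)q_W - 42q_W.
∂π_W/∂q_W = 240 - q_F - 2q_W = 0 gives the reaction function q_W = (240 - q_F)/2.
The leader anticipates this reaction. Substituting into P = 282 - Q gives P = 162 - (1/2)q_F, so π_F = (162 - (1/2)q_F)q_F - 20q_F.
Leader FOC: 142 - q_F = 0, so q_F = 142.
Then q_W = (240 - 142)/2 = 49.
Total output Q = 191, so price P = 282 - 191 = 91.

91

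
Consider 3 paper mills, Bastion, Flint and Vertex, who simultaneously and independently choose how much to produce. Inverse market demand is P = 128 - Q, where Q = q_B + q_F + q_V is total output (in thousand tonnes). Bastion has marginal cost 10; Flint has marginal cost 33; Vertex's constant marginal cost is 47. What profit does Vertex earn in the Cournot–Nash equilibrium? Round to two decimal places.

Bastion's profit: π_B = (128 - Q)q_B - (10q_B). Setting ∂π_B/∂q_B = 0: 118 - 2q_B - (q_F + q_V) = 0.
Flint's profit: π_F = (128 - Q)q_F - (33q_F). Setting ∂π_F/∂q_F = 0: 95 - 2q_F - (q_B + q_V) = 0.
Vertex's first-order condition: 81 - 2q_V - (q_B + q_F) = 0.
Adding the 3 first-order conditions: 294 − 4Q = 0, so Q = 147/2.
Back-substituting: q_B = (118 − 147/2) = 89/2, q_F = (95 − 147/2) = 43/2, q_V = (81 − 147/2) = 15/2.
Price P = 128 - 147/2 = 109/2.
Vertex's profit: (109/2 - 47)·(15/2) = 225/4.

56.25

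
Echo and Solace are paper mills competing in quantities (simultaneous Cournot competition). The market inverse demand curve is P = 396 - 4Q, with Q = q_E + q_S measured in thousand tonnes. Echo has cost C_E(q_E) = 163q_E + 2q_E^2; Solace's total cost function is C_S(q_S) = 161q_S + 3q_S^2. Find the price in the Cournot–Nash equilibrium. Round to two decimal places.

285.21

Echo's profit: π_E = (396 - 4Q)q_E - (163q_E + 2q_E²). Setting ∂π_E/∂q_E = 0: 233 - 12q_E - 4(q_S) = 0.
Solace's first-order condition: 235 - 14q_S - 4(q_E) = 0.
Rearranging gives the reaction functions q_E = (233 - 4q_S)/12 and q_S = (235 - 4q_E)/14.
Solving the pair: q_E = 1161/76, q_S = 236/19.
Total output Q = 27.6974, so price P = 396 - 4·27.6974 = 285.2105.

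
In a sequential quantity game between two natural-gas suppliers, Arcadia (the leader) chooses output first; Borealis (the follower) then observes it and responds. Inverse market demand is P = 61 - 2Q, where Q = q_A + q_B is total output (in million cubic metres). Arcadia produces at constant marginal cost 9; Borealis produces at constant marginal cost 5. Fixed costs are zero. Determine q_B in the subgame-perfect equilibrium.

8

The follower Borealis best-responds to any q_A: π_B = (61 - 2Q)q_B - 5q_B.
Follower FOC: 56 - 2q_A - 4q_B = 0, so q_B(q_A) = (56 - 2q_A)/4.
Arcadia substitutes q_B(q_A) into its own profit: π_A = q_A(61 - 2q_A - (56 - 2q_A)/2) - 9q_A = (33 - q_A)q_A - 9q_A.
Leader FOC: 24 - 2q_A = 0, so q_A = 12.
Then q_B = (56 - 2·12)/4 = 8.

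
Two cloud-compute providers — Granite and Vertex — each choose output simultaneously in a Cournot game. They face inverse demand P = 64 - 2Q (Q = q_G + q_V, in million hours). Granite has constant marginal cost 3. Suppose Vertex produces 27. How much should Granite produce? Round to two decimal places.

With the rival's output fixed at 27, Granite's profit is π_G = (64 - 2·27 - 2q_G)q_G - (3q_G) = (10 - 2q_G)q_G - (3q_G).
∂π_G/∂q_G = 7 - 4q_G = 0, so q_G = 7/4.

1.75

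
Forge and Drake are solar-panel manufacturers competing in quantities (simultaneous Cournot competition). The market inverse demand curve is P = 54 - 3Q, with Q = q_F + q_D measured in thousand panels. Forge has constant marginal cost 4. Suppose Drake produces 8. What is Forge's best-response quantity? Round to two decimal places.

4.33

With the rival's output fixed at 8, Forge's profit is π_F = (54 - 3·8 - 3q_F)q_F - (4q_F) = (30 - 3q_F)q_F - (4q_F).
∂π_F/∂q_F = 26 - 6q_F = 0, so q_F = 13/3.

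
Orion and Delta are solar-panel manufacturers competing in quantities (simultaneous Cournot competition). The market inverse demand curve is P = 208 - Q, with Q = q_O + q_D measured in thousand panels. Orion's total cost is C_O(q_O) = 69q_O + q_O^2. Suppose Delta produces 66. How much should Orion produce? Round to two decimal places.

With the rival's output fixed at 66, Orion's profit is π_O = (208 - 66 - q_O)q_O - (69q_O + q_O²) = (142 - q_O)q_O - (69q_O + q_O²).
∂π_O/∂q_O = 73 - 4q_O = 0, so q_O = 73/4.

18.25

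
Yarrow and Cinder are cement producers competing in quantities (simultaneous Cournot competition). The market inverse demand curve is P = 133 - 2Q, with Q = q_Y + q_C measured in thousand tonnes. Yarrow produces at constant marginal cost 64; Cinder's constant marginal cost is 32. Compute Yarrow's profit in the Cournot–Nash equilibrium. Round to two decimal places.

Yarrow's profit: π_Y = (133 - 2Q)q_Y - (64q_Y). Setting ∂π_Y/∂q_Y = 0: 69 - 4q_Y - 2(q_C) = 0.
Cinder's profit: π_C = (133 - 2Q)q_C - (32q_C). Setting ∂π_C/∂q_C = 0: 101 - 4q_C - 2(q_Y) = 0.
Rearranging gives the reaction functions q_Y = (69 - 2q_C)/4 and q_C = (101 - 2q_Y)/4.
Substituting one into the other gives q_Y = 37/6 and q_C = 133/6.
Price P = 133 - 2·(85/3) = 229/3.
Yarrow's profit: (229/3 - 64)·(37/6) = 1369/18.

76.06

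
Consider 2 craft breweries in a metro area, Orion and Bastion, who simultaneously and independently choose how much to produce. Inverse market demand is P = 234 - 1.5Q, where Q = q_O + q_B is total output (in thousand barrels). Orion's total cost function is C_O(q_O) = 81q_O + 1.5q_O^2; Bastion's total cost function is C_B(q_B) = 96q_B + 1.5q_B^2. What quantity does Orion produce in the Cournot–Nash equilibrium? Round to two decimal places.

21.07

Orion's profit: π_O = (234 - 1.5Q)q_O - (81q_O + (3/2)q_O²). Setting ∂π_O/∂q_O = 0: 153 - 6q_O - (3/2)(q_B) = 0.
Bastion's profit: π_B = (234 - 1.5Q)q_B - (96q_B + (3/2)q_B²). Setting ∂π_B/∂q_B = 0: 138 - 6q_B - (3/2)(q_O) = 0.
So q_O = (153 - (3/2)q_B)/6 and q_B = (138 - (3/2)q_O)/6.
Substituting one into the other gives q_O = 316/15 and q_B = 266/15.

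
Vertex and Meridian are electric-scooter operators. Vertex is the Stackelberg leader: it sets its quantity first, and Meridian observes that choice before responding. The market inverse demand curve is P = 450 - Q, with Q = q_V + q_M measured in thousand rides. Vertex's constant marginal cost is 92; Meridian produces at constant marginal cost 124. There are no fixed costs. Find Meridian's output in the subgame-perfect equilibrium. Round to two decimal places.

65.50

The follower Meridian best-responds to any q_V: π_M = (450 - Q)q_M - 124q_M.
Follower FOC: 326 - q_V - 2q_M = 0, so q_M(q_V) = (326 - q_V)/2.
The leader anticipates this reaction. Substituting into P = 450 - Q gives P = 287 - (1/2)q_V, so π_V = (287 - (1/2)q_V)q_V - 92q_V.
The leader's first-order condition 195 - q_V = 0 yields q_V = 195.
Then q_M = (326 - 195)/2 = 131/2.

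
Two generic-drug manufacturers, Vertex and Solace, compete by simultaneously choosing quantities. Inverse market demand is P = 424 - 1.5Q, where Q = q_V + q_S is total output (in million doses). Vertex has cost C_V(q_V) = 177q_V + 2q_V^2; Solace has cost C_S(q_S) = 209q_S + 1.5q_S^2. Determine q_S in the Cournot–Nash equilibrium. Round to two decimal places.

28.54

Vertex's profit: π_V = (424 - 1.5Q)q_V - (177q_V + 2q_V²). Setting ∂π_V/∂q_V = 0: 247 - 7q_V - (3/2)(q_S) = 0.
Solace's profit: π_S = (424 - 1.5Q)q_S - (209q_S + (3/2)q_S²). Setting ∂π_S/∂q_S = 0: 215 - 6q_S - (3/2)(q_V) = 0.
Rearranging gives the reaction functions q_V = (247 - (3/2)q_S)/7 and q_S = (215 - (3/2)q_V)/6.
Solving the pair: q_V = 1546/53, q_S = 28.5409.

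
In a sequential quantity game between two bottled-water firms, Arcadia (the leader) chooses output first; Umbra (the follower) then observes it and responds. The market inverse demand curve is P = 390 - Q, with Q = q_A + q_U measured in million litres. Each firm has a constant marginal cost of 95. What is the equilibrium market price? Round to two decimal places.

168.75

The follower Umbra best-responds to any q_A: π_U = (390 - Q)q_U - 95q_U.
Setting the follower's marginal profit to zero, 295 - q_A - 2q_U = 0, i.e. q_U = (295 - q_A)/2.
Arcadia substitutes q_U(q_A) into its own profit: π_A = q_A(390 - q_A - (295 - q_A)/2) - 95q_A = (485/2 - (1/2)q_A)q_A - 95q_A.
Maximising: ∂π_A/∂q_A = 295/2 - q_A = 0, giving q_A = 295/2.
Then q_U = (295 - 295/2)/2 = 295/4.
Total output Q = 885/4, so price P = 390 - 885/4 = 675/4.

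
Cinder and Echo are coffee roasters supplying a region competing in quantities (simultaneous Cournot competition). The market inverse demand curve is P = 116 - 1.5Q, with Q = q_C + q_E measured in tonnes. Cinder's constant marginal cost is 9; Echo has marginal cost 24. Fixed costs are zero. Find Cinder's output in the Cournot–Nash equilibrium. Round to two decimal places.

Cinder's profit: π_C = (116 - 1.5Q)q_C - (9q_C). Setting ∂π_C/∂q_C = 0: 107 - 3q_C - (3/2)(q_E) = 0.
Echo's first-order condition: 92 - 3q_E - (3/2)(q_C) = 0.
Best responses: q_C = (107 - (3/2)q_E)/3, q_E = (92 - (3/2)q_C)/3.
Solving the pair: q_C = 244/9, q_E = 154/9.

27.11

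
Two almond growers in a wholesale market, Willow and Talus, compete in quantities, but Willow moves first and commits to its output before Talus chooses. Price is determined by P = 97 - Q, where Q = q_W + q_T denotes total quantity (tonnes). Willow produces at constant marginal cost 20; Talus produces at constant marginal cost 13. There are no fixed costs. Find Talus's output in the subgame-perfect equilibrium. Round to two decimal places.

The follower Talus best-responds to any q_W: π_T = (97 - Q)q_T - 13q_T.
Setting the follower's marginal profit to zero, 84 - q_W - 2q_T = 0, i.e. q_T = (84 - q_W)/2.
The leader anticipates this reaction. Substituting into P = 97 - Q gives P = 55 - (1/2)q_W, so π_W = (55 - (1/2)q_W)q_W - 20q_W.
The leader's first-order condition 35 - q_W = 0 yields q_W = 35.
Then q_T = (84 - 35)/2 = 49/2.

24.50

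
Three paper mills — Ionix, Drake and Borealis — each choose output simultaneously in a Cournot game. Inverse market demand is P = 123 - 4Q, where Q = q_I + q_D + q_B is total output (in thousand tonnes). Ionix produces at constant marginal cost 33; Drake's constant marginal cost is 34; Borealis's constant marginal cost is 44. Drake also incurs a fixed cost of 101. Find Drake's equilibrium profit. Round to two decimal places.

49.06

Ionix's profit: π_I = (123 - 4Q)q_I - (33q_I). Setting ∂π_I/∂q_I = 0: 90 - 8q_I - 4(q_D + q_B) = 0.
Drake's profit: π_D = (123 - 4Q)q_D - (34q_D). Setting ∂π_D/∂q_D = 0: 89 - 8q_D - 4(q_I + q_B) = 0.
Borealis's first-order condition: 79 - 8q_B - 4(q_I + q_D) = 0.
Summing all 3 equations gives 258 − 16Q = 0, hence Q = 129/8.
Back-substituting: q_I = (90 − 129/2)/4 = 51/8, q_D = (89 − 129/2)/4 = 49/8, q_B = (79 − 129/2)/4 = 29/8.
Price P = 123 - 4·(129/8) = 117/2.
Drake's profit: (117/2 - 34)·(49/8) - 101 = 785/16.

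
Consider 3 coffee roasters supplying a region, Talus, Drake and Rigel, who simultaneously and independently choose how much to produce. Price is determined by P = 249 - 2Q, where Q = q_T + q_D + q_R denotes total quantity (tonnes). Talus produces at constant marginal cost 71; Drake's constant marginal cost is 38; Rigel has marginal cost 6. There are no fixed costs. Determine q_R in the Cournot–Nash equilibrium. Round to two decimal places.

Talus's profit: π_T = (249 - 2Q)q_T - (71q_T). Setting ∂π_T/∂q_T = 0: 178 - 4q_T - 2(q_D + q_R) = 0.
Drake's profit: π_D = (249 - 2Q)q_D - (38q_D). Setting ∂π_D/∂q_D = 0: 211 - 4q_D - 2(q_T + q_R) = 0.
Rigel's first-order condition: 243 - 4q_R - 2(q_T + q_D) = 0.
Adding the 3 conditions: 632 − 4Q − 4Q = 0, i.e. Q = 79.
Back-substituting: q_T = (178 − 158)/2 = 10, q_D = (211 − 158)/2 = 53/2, q_R = (243 − 158)/2 = 85/2.

42.50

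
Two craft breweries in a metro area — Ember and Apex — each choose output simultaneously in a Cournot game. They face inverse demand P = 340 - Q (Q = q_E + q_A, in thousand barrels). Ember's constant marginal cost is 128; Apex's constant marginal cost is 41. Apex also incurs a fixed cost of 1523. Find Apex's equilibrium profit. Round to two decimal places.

15032.11

Ember's profit: π_E = (340 - Q)q_E - (128q_E). Setting ∂π_E/∂q_E = 0: 212 - 2q_E - (q_A) = 0.
Apex's first-order condition: 299 - 2q_A - (q_E) = 0.
Best responses: q_E = (212 - q_A)/2, q_A = (299 - q_E)/2.
Solving the pair: q_E = 125/3, q_A = 386/3.
Price P = 340 - 511/3 = 509/3.
Apex's profit: (509/3 - 41)·(386/3) - 1523 = 15032.1111.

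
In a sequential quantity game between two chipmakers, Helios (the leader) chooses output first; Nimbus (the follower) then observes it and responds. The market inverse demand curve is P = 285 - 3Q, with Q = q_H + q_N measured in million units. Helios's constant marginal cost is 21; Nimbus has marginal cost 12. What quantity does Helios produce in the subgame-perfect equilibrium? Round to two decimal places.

Solve by backward induction. Given q_H, the follower Nimbus maximises π_N = (285 - 3q_H - 3q_N)q_N - 12q_N.
Setting the follower's marginal profit to zero, 273 - 3q_H - 6q_N = 0, i.e. q_N = (273 - 3q_H)/6.
Helios substitutes q_N(q_H) into its own profit: π_H = q_H(285 - 3q_H - (273 - 3q_H)/2) - 21q_H = (297/2 - (3/2)q_H)q_H - 21q_H.
Leader FOC: 255/2 - 3q_H = 0, so q_H = 85/2.
Then q_N = (273 - 3·(85/2))/6 = 97/4.

42.50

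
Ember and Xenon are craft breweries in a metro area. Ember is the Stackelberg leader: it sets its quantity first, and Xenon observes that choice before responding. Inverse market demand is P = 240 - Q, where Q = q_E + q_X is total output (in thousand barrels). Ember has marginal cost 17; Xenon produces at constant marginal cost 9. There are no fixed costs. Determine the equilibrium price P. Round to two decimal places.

Solve by backward induction. Given q_E, the follower Xenon maximises π_X = (240 - q_E - q_X)q_X - 9q_X.
∂π_X/∂q_X = 231 - q_E - 2q_X = 0 gives the reaction function q_X = (231 - q_E)/2.
Ember substitutes q_X(q_E) into its own profit: π_E = q_E(240 - q_E - (231 - q_E)/2) - 17q_E = (249/2 - (1/2)q_E)q_E - 17q_E.
Leader FOC: 215/2 - q_E = 0, so q_E = 215/2.
Then q_X = (231 - 215/2)/2 = 247/4.
Total output Q = 677/4, so price P = 240 - 677/4 = 283/4.

70.75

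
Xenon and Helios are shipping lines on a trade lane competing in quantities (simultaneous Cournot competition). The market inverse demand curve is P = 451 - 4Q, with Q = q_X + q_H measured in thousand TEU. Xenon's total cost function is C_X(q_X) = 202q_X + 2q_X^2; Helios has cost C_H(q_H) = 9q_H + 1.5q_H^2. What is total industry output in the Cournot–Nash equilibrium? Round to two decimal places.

Xenon's profit: π_X = (451 - 4Q)q_X - (202q_X + 2q_X²). Setting ∂π_X/∂q_X = 0: 249 - 12q_X - 4(q_H) = 0.
Helios's profit: π_H = (451 - 4Q)q_H - (9q_H + (3/2)q_H²). Setting ∂π_H/∂q_H = 0: 442 - 11q_H - 4(q_X) = 0.
Best responses: q_X = (249 - 4q_H)/12, q_H = (442 - 4q_X)/11.
Solving the pair: q_X = 971/116, q_H = 1077/29.
Total output Q = 971/116 + 1077/29 = 45.5086.

45.51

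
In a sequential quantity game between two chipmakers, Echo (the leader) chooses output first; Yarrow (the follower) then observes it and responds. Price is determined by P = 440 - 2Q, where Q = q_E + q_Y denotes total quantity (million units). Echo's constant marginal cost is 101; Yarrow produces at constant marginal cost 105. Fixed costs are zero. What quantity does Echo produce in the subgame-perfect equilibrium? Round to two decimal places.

85.75

Solve by backward induction. Given q_E, the follower Yarrow maximises π_Y = (440 - 2q_E - 2q_Y)q_Y - 105q_Y.
Follower FOC: 335 - 2q_E - 4q_Y = 0, so q_Y(q_E) = (335 - 2q_E)/4.
The leader anticipates this reaction. Substituting into P = 440 - 2Q gives P = 545/2 - q_E, so π_E = (545/2 - q_E)q_E - 101q_E.
Leader FOC: 343/2 - 2q_E = 0, so q_E = 343/4.
Then q_Y = (335 - 2·(343/4))/4 = 327/8.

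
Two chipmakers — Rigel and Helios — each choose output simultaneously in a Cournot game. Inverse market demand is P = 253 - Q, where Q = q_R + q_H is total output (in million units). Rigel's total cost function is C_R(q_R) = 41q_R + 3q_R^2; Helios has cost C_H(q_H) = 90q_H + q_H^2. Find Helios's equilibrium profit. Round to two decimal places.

Rigel's profit: π_R = (253 - Q)q_R - (41q_R + 3q_R²). Setting ∂π_R/∂q_R = 0: 212 - 8q_R - (q_H) = 0.
Helios's profit: π_H = (253 - Q)q_H - (90q_H + q_H²). Setting ∂π_H/∂q_H = 0: 163 - 4q_H - (q_R) = 0.
Best responses: q_R = (212 - q_H)/8, q_H = (163 - q_R)/4.
Substituting one into the other gives q_R = 685/31 and q_H = 1092/31.
Price P = 253 - 1777/31 = 195.6774.
Helios's profit: 195.6774·(1092/31) - 90·(1092/31) - (1092/31)² = 2481.7149.

2481.71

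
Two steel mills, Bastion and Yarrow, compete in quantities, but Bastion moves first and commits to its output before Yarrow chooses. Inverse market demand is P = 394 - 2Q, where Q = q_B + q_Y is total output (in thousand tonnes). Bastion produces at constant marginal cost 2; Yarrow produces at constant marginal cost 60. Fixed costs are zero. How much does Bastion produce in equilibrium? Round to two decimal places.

112.50

The follower Yarrow best-responds to any q_B: π_Y = (394 - 2Q)q_Y - 60q_Y.
Setting the follower's marginal profit to zero, 334 - 2q_B - 4q_Y = 0, i.e. q_Y = (334 - 2q_B)/4.
Bastion substitutes q_Y(q_B) into its own profit: π_B = q_B(394 - 2q_B - (334 - 2q_B)/2) - 2q_B = (227 - q_B)q_B - 2q_B.
The leader's first-order condition 225 - 2q_B = 0 yields q_B = 225/2.
Then q_Y = (334 - 2·(225/2))/4 = 109/4.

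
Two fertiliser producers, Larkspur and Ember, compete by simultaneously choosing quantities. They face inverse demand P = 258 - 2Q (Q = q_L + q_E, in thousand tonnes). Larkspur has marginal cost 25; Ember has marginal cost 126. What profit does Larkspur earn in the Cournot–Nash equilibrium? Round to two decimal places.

Larkspur's profit: π_L = (258 - 2Q)q_L - (25q_L). Setting ∂π_L/∂q_L = 0: 233 - 4q_L - 2(q_E) = 0.
Ember's first-order condition: 132 - 4q_E - 2(q_L) = 0.
Best responses: q_L = (233 - 2q_E)/4, q_E = (132 - 2q_L)/4.
Solving the pair: q_L = 167/3, q_E = 31/6.
Price P = 258 - 2·(365/6) = 409/3.
Larkspur's profit: (409/3 - 25)·(167/3) = 6197.5556.

6197.56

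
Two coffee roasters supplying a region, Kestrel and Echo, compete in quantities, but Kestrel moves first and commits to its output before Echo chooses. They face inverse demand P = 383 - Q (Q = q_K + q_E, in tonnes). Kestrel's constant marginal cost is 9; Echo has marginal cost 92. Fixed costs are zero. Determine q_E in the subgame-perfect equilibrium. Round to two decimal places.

The follower Echo best-responds to any q_K: π_E = (383 - Q)q_E - 92q_E.
Follower FOC: 291 - q_K - 2q_E = 0, so q_E(q_K) = (291 - q_K)/2.
Kestrel substitutes q_E(q_K) into its own profit: π_K = q_K(383 - q_K - (291 - q_K)/2) - 9q_K = (475/2 - (1/2)q_K)q_K - 9q_K.
Maximising: ∂π_K/∂q_K = 457/2 - q_K = 0, giving q_K = 457/2.
Then q_E = (291 - 457/2)/2 = 125/4.

31.25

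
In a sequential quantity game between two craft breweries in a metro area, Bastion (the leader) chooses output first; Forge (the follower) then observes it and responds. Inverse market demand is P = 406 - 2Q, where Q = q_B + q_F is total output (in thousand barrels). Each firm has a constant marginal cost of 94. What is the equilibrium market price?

Solve by backward induction. Given q_B, the follower Forge maximises π_F = (406 - 2q_B - 2q_F)q_F - 94q_F.
∂π_F/∂q_F = 312 - 2q_B - 4q_F = 0 gives the reaction function q_F = (312 - 2q_B)/4.
Bastion substitutes q_F(q_B) into its own profit: π_B = q_B(406 - 2q_B - (312 - 2q_B)/2) - 94q_B = (250 - q_B)q_B - 94q_B.
Leader FOC: 156 - 2q_B = 0, so q_B = 78.
Then q_F = (312 - 2·78)/4 = 39.
Total output Q = 117, so price P = 406 - 2·117 = 172.

172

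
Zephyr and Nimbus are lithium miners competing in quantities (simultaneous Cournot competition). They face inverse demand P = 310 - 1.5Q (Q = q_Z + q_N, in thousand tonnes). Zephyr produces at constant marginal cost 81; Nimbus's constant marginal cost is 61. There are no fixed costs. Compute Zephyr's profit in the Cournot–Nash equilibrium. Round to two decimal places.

3235.63

Zephyr's profit: π_Z = (310 - 1.5Q)q_Z - (81q_Z). Setting ∂π_Z/∂q_Z = 0: 229 - 3q_Z - (3/2)(q_N) = 0.
Nimbus's first-order condition: 249 - 3q_N - (3/2)(q_Z) = 0.
Best responses: q_Z = (229 - (3/2)q_N)/3, q_N = (249 - (3/2)q_Z)/3.
Solving the pair: q_Z = 418/9, q_N = 538/9.
Price P = 310 - (3/2)·(956/9) = 452/3.
Zephyr's profit: (452/3 - 81)·(418/9) = 3235.6296.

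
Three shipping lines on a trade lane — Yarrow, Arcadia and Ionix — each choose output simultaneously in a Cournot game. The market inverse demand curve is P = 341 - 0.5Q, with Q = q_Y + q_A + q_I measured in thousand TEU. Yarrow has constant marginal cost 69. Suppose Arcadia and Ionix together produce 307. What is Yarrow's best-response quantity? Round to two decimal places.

With rivals' combined output fixed at 307, Yarrow's profit is π_Y = (341 - (1/2)·307 - (1/2)q_Y)q_Y - (69q_Y) = (375/2 - (1/2)q_Y)q_Y - (69q_Y).
∂π_Y/∂q_Y = 237/2 - q_Y = 0, so q_Y = 237/2.

118.50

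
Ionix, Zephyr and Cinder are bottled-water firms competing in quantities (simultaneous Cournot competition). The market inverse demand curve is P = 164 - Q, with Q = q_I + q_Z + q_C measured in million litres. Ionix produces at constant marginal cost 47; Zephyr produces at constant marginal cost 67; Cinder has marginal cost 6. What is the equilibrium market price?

Ionix's profit: π_I = (164 - Q)q_I - (47q_I). Setting ∂π_I/∂q_I = 0: 117 - 2q_I - (q_Z + q_C) = 0.
Zephyr's first-order condition: 97 - 2q_Z - (q_I + q_C) = 0.
Cinder's first-order condition: 158 - 2q_C - (q_I + q_Z) = 0.
Summing all 3 equations gives 372 − 4Q = 0, hence Q = 93.
Back-substituting: q_I = (117 − 93) = 24, q_Z = (97 − 93) = 4, q_C = (158 − 93) = 65.
Total output Q = 93, so price P = 164 - 93 = 71.

71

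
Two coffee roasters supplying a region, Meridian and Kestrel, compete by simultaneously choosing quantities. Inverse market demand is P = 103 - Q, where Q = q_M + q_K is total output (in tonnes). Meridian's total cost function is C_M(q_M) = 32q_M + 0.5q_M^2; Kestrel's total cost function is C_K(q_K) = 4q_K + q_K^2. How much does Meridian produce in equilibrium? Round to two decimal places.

Meridian's profit: π_M = (103 - Q)q_M - (32q_M + (1/2)q_M²). Setting ∂π_M/∂q_M = 0: 71 - 3q_M - (q_K) = 0.
Kestrel's profit: π_K = (103 - Q)q_K - (4q_K + q_K²). Setting ∂π_K/∂q_K = 0: 99 - 4q_K - (q_M) = 0.
Rearranging gives the reaction functions q_M = (71 - q_K)/3 and q_K = (99 - q_M)/4.
Substituting one into the other gives q_M = 185/11 and q_K = 226/11.

16.82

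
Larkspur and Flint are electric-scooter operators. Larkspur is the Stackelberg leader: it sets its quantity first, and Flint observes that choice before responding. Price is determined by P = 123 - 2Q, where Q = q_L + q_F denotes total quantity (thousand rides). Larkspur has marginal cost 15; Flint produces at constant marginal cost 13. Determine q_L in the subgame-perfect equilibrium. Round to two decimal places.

Solve by backward induction. Given q_L, the follower Flint maximises π_F = (123 - 2q_L - 2q_F)q_F - 13q_F.
Follower FOC: 110 - 2q_L - 4q_F = 0, so q_F(q_L) = (110 - 2q_L)/4.
Larkspur substitutes q_F(q_L) into its own profit: π_L = q_L(123 - 2q_L - (110 - 2q_L)/2) - 15q_L = (68 - q_L)q_L - 15q_L.
Maximising: ∂π_L/∂q_L = 53 - 2q_L = 0, giving q_L = 53/2.
Then q_F = (110 - 2·(53/2))/4 = 57/4.

26.50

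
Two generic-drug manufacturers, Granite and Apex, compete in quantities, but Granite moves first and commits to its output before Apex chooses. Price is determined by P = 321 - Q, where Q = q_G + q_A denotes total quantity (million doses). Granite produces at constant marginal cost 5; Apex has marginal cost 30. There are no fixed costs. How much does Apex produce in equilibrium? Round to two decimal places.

60.25

The follower Apex best-responds to any q_G: π_A = (321 - Q)q_A - 30q_A.
Setting the follower's marginal profit to zero, 291 - q_G - 2q_A = 0, i.e. q_A = (291 - q_G)/2.
Granite substitutes q_A(q_G) into its own profit: π_G = q_G(321 - q_G - (291 - q_G)/2) - 5q_G = (351/2 - (1/2)q_G)q_G - 5q_G.
Leader FOC: 341/2 - q_G = 0, so q_G = 341/2.
Then q_A = (291 - 341/2)/2 = 241/4.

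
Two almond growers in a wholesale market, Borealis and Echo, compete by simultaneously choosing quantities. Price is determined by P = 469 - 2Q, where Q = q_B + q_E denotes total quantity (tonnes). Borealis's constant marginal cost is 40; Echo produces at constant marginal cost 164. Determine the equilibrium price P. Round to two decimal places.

Borealis's profit: π_B = (469 - 2Q)q_B - (40q_B). Setting ∂π_B/∂q_B = 0: 429 - 4q_B - 2(q_E) = 0.
Echo's first-order condition: 305 - 4q_E - 2(q_B) = 0.
Best responses: q_B = (429 - 2q_E)/4, q_E = (305 - 2q_B)/4.
Substituting one into the other gives q_B = 553/6 and q_E = 181/6.
Total output Q = 367/3, so price P = 469 - 2·(367/3) = 673/3.

224.33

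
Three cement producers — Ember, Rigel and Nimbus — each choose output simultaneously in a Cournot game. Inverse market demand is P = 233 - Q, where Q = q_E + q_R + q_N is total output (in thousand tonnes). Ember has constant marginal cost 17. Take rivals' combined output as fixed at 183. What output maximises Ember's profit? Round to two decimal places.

16.50

With rivals' combined output fixed at 183, Ember's profit is π_E = (233 - 183 - q_E)q_E - (17q_E) = (50 - q_E)q_E - (17q_E).
∂π_E/∂q_E = 33 - 2q_E = 0, so q_E = 33/2.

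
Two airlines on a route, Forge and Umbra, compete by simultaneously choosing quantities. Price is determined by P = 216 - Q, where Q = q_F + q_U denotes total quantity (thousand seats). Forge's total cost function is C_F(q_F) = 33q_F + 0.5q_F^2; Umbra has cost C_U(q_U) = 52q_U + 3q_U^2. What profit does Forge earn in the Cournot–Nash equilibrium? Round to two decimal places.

4792.06

Forge's profit: π_F = (216 - Q)q_F - (33q_F + (1/2)q_F²). Setting ∂π_F/∂q_F = 0: 183 - 3q_F - (q_U) = 0.
Umbra's first-order condition: 164 - 8q_U - (q_F) = 0.
So q_F = (183 - q_U)/3 and q_U = (164 - q_F)/8.
Solving the pair: q_F = 1300/23, q_U = 309/23.
Price P = 216 - 1609/23 = 146.0435.
Forge's profit: 146.0435·(1300/23) - 33·(1300/23) - (1/2)(1300/23)² = 4792.0605.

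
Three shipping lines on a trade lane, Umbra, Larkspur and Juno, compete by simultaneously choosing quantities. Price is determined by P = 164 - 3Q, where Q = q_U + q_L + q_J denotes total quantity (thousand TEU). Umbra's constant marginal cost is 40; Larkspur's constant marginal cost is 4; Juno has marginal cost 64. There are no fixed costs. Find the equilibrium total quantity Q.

32

Umbra's profit: π_U = (164 - 3Q)q_U - (40q_U). Setting ∂π_U/∂q_U = 0: 124 - 6q_U - 3(q_L + q_J) = 0.
Larkspur's first-order condition: 160 - 6q_L - 3(q_U + q_J) = 0.
Juno's profit: π_J = (164 - 3Q)q_J - (64q_J). Setting ∂π_J/∂q_J = 0: 100 - 6q_J - 3(q_U + q_L) = 0.
Adding the 3 conditions: 384 − 6Q − 6Q = 0, i.e. Q = 32.
Back-substituting: q_U = (124 − 96)/3 = 28/3, q_L = (160 − 96)/3 = 64/3, q_J = (100 − 96)/3 = 4/3.
Total output Q = 28/3 + 64/3 + 4/3 = 32.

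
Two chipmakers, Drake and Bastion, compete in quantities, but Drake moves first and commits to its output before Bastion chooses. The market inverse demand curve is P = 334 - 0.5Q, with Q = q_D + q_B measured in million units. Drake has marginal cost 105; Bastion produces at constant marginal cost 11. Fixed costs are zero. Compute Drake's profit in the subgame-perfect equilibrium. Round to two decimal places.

4556.25

Solve by backward induction. Given q_D, the follower Bastion maximises π_B = (334 - (1/2)q_D - (1/2)q_B)q_B - 11q_B.
Setting the follower's marginal profit to zero, 323 - (1/2)q_D - q_B = 0, i.e. q_B = (323 - (1/2)q_D).
The leader anticipates this reaction. Substituting into P = 334 - 0.5Q gives P = 345/2 - (1/4)q_D, so π_D = (345/2 - (1/4)q_D)q_D - 105q_D.
Leader FOC: 135/2 - (1/2)q_D = 0, so q_D = 135.
Then q_B = (323 - (1/2)·135) = 511/2.
Price P = 334 - (1/2)·(781/2) = 555/4.
Drake's profit: (555/4 - 105)·135 = 4556.2500.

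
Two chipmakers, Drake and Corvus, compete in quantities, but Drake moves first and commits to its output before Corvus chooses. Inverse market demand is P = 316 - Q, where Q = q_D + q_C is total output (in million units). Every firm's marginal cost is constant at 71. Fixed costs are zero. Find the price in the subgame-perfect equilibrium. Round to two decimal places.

The follower Corvus best-responds to any q_D: π_C = (316 - Q)q_C - 71q_C.
∂π_C/∂q_C = 245 - q_D - 2q_C = 0 gives the reaction function q_C = (245 - q_D)/2.
The leader anticipates this reaction. Substituting into P = 316 - Q gives P = 387/2 - (1/2)q_D, so π_D = (387/2 - (1/2)q_D)q_D - 71q_D.
Leader FOC: 245/2 - q_D = 0, so q_D = 245/2.
Then q_C = (245 - 245/2)/2 = 245/4.
Total output Q = 735/4, so price P = 316 - 735/4 = 529/4.

132.25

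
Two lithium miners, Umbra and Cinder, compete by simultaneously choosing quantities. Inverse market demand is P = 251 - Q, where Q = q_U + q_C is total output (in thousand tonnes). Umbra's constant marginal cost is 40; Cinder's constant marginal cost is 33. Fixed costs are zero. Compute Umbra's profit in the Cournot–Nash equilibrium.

Umbra's profit: π_U = (251 - Q)q_U - (40q_U). Setting ∂π_U/∂q_U = 0: 211 - 2q_U - (q_C) = 0.
Cinder's first-order condition: 218 - 2q_C - (q_U) = 0.
So q_U = (211 - q_C)/2 and q_C = (218 - q_U)/2.
Substituting one into the other gives q_U = 68 and q_C = 75.
Price P = 251 - 143 = 108.
Umbra's profit: (108 - 40)·68 = 4624.

4624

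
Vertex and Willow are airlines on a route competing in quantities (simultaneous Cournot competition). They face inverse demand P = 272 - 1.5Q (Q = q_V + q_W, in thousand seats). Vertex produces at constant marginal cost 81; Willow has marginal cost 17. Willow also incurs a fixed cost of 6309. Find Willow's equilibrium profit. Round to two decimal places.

Vertex's profit: π_V = (272 - 1.5Q)q_V - (81q_V). Setting ∂π_V/∂q_V = 0: 191 - 3q_V - (3/2)(q_W) = 0.
Willow's first-order condition: 255 - 3q_W - (3/2)(q_V) = 0.
Rearranging gives the reaction functions q_V = (191 - (3/2)q_W)/3 and q_W = (255 - (3/2)q_V)/3.
Solving the pair: q_V = 254/9, q_W = 638/9.
Price P = 272 - (3/2)·(892/9) = 370/3.
Willow's profit: (370/3 - 17)·(638/9) - 6309 = 1228.8519.

1228.85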